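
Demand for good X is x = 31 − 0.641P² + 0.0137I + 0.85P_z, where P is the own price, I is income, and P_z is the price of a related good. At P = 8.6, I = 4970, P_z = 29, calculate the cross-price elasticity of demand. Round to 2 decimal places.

Substituting, x = 31 − 0.641(8.6)² + 0.0137(4970) + 0.85(29) = 31 − 47.4084 + 68.089 + 24.65 = 76.3306.
∂x/∂P_z = +0.85, so E_xy = 0.85·(29/76.3306) ≈ 0.32.
E_xy > 0: the goods are substitutes.

0.32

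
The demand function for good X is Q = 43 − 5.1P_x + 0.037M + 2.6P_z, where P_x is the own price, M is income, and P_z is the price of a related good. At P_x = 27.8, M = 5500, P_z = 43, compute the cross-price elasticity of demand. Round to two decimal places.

Q = 43 − 5.1(27.8) + 0.037(5500) + 2.6(43) = 43 − 141.78 + 203.5 + 111.8 = 216.52.
∂Q/∂P_z = +2.6, so E_xy = 2.6·(43/216.52) ≈ 0.52.
E_xy > 0: the goods are substitutes.

0.52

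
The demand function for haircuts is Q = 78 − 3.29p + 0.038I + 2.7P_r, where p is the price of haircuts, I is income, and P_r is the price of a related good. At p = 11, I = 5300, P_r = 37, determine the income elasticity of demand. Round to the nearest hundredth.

0.59

At the given point, Q = 78 − 3.29(11) + 0.038(5300) + 2.7(37) = 78 − 36.19 + 201.4 + 99.9 = 343.11.
∂Q/∂I = +0.038, so E_I = 0.038·(5300/343.11) ≈ 0.59.
E_I ∈ (0,1): normal good (necessity).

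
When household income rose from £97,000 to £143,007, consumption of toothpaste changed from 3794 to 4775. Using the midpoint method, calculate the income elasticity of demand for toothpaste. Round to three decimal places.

%ΔQ = (4775 − 3794)/[(3794+4775)/2] = 981/4284.5 ≈ 0.2290.
%ΔY = (143,007 − 97,000)/[(97,000+143,007)/2] = 46007/120003.5 ≈ 0.3834.
E_I = %ΔQ/%ΔY ≈ 0.597.
E_I ∈ (0,1): normal good (necessity).

0.597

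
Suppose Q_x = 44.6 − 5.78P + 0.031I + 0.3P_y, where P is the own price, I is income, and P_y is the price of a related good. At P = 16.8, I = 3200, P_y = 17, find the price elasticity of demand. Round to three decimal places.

Q_x = 44.6 − 5.78(16.8) + 0.031(3200) + 0.3(17) = 44.6 − 97.104 + 99.2 + 5.1 = 51.796.
∂Q_x/∂P = −5.78, so E_p = (−5.78)·(16.8/51.796) ≈ -1.875.
|E_p| > 1: demand is elastic.

-1.875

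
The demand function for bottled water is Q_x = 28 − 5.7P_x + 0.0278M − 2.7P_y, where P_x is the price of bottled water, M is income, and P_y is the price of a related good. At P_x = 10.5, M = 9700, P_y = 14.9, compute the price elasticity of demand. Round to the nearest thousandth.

-0.303

Substituting, Q_x = 28 − 5.7(10.5) + 0.0278(9700) − 2.7(14.9) = 28 − 59.85 + 269.66 − 40.23 = 197.58.
∂Q_x/∂P_x = −5.7, so E_p = (−5.7)·(10.5/197.58) ≈ -0.303.
|E_p| < 1: demand is inelastic.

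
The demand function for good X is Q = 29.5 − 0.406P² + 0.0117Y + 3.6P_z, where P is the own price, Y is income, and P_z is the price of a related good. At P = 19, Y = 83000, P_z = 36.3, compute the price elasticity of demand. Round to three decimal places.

Q = 29.5 − 0.406(19)² + 0.0117(83000) + 3.6(36.3) = 29.5 − 146.566 + 971.1 + 130.68 = 984.714.
∂Q/∂P = −2·0.406·P = -15.428, so E_p = -15.428·(19/984.714) ≈ -0.298.
|E_p| < 1: demand is inelastic.

-0.298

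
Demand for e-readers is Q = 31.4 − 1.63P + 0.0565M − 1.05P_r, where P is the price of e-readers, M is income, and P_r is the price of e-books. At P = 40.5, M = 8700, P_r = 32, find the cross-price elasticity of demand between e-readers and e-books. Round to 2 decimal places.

-0.08

At the given point, Q = 31.4 − 1.63(40.5) + 0.0565(8700) − 1.05(32) = 31.4 − 66.015 + 491.55 − 33.6 = 423.335.
∂Q/∂P_r = −1.05, so E_xy = -1.05·(32/423.335) ≈ -0.08.
E_xy < 0: the goods are complements.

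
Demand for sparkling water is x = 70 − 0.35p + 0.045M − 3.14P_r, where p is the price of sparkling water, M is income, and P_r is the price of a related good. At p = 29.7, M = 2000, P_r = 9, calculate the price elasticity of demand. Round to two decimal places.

Substituting, x = 70 − 0.35(29.7) + 0.045(2000) − 3.14(9) = 70 − 10.395 + 90 − 28.26 = 121.345.
∂x/∂p = −0.35, so E_p = (−0.35)·(29.7/121.345) ≈ -0.09.
|E_p| < 1: demand is inelastic.

-0.09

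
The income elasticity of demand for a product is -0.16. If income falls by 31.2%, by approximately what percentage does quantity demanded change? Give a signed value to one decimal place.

5.0

%ΔQ ≈ E × %ΔI = (-0.16) × (-31.2%) ≈ 5.0%.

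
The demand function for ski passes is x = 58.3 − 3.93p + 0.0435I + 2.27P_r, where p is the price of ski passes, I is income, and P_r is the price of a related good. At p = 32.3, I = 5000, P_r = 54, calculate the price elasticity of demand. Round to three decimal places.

Evaluating quantity at (p, I, P_r) gives x = 58.3 − 3.93(32.3) + 0.0435(5000) + 2.27(54) = 58.3 − 126.939 + 217.5 + 122.58 = 271.441.
∂x/∂p = −3.93, so E_p = (−3.93)·(32.3/271.441) ≈ -0.468.
|E_p| < 1: demand is inelastic.

-0.468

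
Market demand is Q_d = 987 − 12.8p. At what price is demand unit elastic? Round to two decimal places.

For linear demand Q_d = a − bp, E = −bp/(a − bp). |E| = 1 ⇒ bp = a − bp ⇒ p = a/(2b).
p = 987/(2·12.8) ≈ 38.55.

38.55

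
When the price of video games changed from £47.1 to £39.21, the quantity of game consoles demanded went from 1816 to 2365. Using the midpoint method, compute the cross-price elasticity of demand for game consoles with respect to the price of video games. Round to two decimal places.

%ΔQ_x = (2365 − 1816)/[(1816+2365)/2] = 549/2090.5 ≈ 0.2626.
%ΔP_y = (39.21 − 47.1)/[(47.1+39.21)/2] ≈ -0.1828.
E_xy = 0.2626/-0.1828 ≈ -1.44.
E_xy < 0, so game consoles and video games are complements.

-1.44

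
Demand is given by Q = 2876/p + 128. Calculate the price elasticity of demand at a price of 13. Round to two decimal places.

At p = 13, Q = 349.2308.
dQ/dp = −2876/p² = −17.0178.
Point elasticity E = (dQ/dp)·(p/Q) = -17.0178 × 13/349.2308 ≈ -0.63.
|E| < 1, so demand is inelastic at this price.

-0.63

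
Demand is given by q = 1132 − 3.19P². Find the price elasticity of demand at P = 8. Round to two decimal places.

At P = 8, q = 927.84.
dq/dP = −2·3.19·P = −51.04.
Point elasticity E = (dq/dP)·(P/q) = -51.04 × 8/927.84 ≈ -0.44.
|E| < 1, so demand is inelastic at this price.

-0.44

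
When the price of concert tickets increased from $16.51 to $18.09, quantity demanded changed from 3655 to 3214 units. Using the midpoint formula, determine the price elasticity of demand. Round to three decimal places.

%ΔQ = (3214 − 3655)/[(3655 + 3214)/2] = -441/3434.5 ≈ -0.1284.
%Δp = (18.09 − 16.51)/[(16.51 + 18.09)/2] = 1.58/17.3 ≈ 0.0913.
Arc elasticity E = %ΔQ/%Δp ≈ -0.1284/0.0913 ≈ -1.406.
|E| > 1: demand is elastic over this range.

-1.406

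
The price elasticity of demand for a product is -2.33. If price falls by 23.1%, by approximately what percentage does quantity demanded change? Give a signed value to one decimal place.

%ΔQ ≈ E × %ΔP = (-2.33) × (-23.1%) ≈ 53.8%.

53.8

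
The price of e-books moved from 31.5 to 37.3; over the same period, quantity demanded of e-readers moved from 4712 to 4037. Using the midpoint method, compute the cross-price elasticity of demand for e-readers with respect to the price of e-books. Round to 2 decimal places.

%ΔQ_x = (4037 − 4712)/[(4712+4037)/2] = -675/4374.5 ≈ -0.1543.
%ΔP_y = (37.3 − 31.5)/[(31.5+37.3)/2] ≈ 0.1686.
E_xy = -0.1543/0.1686 ≈ -0.92.
E_xy < 0, so e-readers and e-books are complements.

-0.92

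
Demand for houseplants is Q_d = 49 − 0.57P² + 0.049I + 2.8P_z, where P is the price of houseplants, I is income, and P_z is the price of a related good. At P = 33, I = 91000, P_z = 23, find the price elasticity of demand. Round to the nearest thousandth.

At the given point, Q_d = 49 − 0.57(33)² + 0.049(91000) + 2.8(23) = 49 − 620.73 + 4459 + 64.4 = 3951.67.
∂Q_d/∂P = −2·0.57·P = -37.62, so E_p = -37.62·(33/3951.67) ≈ -0.314.
|E_p| < 1: demand is inelastic.

-0.314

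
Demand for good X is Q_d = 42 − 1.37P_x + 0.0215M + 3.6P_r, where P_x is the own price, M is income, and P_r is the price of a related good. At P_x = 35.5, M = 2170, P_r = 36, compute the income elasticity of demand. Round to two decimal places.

0.28

Substituting, Q_d = 42 − 1.37(35.5) + 0.0215(2170) + 3.6(36) = 42 − 48.635 + 46.655 + 129.6 = 169.62.
∂Q_d/∂M = +0.0215, so E_I = 0.0215·(2170/169.62) ≈ 0.28.
E_I ∈ (0,1): normal good (necessity).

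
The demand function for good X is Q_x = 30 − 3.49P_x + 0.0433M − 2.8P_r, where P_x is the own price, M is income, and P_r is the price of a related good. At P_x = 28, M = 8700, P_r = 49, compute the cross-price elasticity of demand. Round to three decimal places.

-0.799

At the given point, Q_x = 30 − 3.49(28) + 0.0433(8700) − 2.8(49) = 30 − 97.72 + 376.71 − 137.2 = 171.79.
∂Q_x/∂P_r = −2.8, so E_xy = -2.8·(49/171.79) ≈ -0.799.
E_xy < 0: the goods are complements.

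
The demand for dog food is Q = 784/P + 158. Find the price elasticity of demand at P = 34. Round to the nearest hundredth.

-0.13

At P = 34, Q = 181.0588.
dQ/dP = −784/P² = −0.6782.
Point elasticity E = (dQ/dP)·(P/Q) = -0.6782 × 34/181.0588 ≈ -0.13.
|E| < 1, so demand is inelastic at this price.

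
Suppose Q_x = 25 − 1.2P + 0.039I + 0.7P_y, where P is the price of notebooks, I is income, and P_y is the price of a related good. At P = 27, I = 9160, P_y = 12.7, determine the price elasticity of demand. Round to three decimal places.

-0.090

Q_x = 25 − 1.2(27) + 0.039(9160) + 0.7(12.7) = 25 − 32.4 + 357.24 + 8.89 = 358.73.
∂Q_x/∂P = −1.2, so E_p = (−1.2)·(27/358.73) ≈ -0.090.
|E_p| < 1: demand is inelastic.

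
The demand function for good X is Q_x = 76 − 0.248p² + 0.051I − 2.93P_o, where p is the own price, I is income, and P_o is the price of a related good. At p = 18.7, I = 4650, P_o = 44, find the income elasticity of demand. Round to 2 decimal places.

2.43

Q_x = 76 − 0.248(18.7)² + 0.051(4650) − 2.93(44) = 76 − 86.7231 + 237.15 − 128.92 = 97.5069.
∂Q_x/∂I = +0.051, so E_I = 0.051·(4650/97.5069) ≈ 2.43.
E_I > 1: normal good (luxury).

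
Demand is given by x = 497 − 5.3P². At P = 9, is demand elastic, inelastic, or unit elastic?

At P = 9, x = 67.7.
dx/dP = −2·5.3·P = −95.4.
Point elasticity E = (dx/dP)·(P/x) = -95.4 × 9/67.7 ≈ -12.682.
|E| ≈ 12.682 > 1, so demand is elastic.

elastic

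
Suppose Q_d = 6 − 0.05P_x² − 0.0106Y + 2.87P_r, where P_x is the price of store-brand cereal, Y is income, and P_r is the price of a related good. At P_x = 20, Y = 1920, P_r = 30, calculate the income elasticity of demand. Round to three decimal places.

-0.393

Evaluating quantity at (P_x, Y, P_r) gives Q_d = 6 − 0.05(20)² − 0.0106(1920) + 2.87(30) = 6 − 20 − 20.352 + 86.1 = 51.748.
∂Q_d/∂Y = −0.0106, so E_I = -0.0106·(1920/51.748) ≈ -0.393.
E_I < 0: inferior good.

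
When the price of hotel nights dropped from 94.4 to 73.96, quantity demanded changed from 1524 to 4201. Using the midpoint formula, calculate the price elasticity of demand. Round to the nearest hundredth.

-3.85

%Δq = (4201 − 1524)/[(1524 + 4201)/2] = 2677/2862.5 ≈ 0.9352.
%ΔP = (73.96 − 94.4)/[(94.4 + 73.96)/2] = -20.44/84.18 ≈ -0.2428.
Arc elasticity E = %Δq/%ΔP ≈ 0.9352/-0.2428 ≈ -3.85.
|E| > 1: demand is elastic over this range.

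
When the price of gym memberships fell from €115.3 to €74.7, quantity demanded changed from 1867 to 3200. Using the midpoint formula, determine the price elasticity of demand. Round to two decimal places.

%ΔQ = (3200 − 1867)/[(1867 + 3200)/2] = 1333/2533.5 ≈ 0.5261.
%ΔP = (74.7 − 115.3)/[(115.3 + 74.7)/2] = -40.6/95 ≈ -0.4274.
Arc elasticity E = %ΔQ/%ΔP ≈ 0.5261/-0.4274 ≈ -1.23.
|E| > 1: demand is elastic over this range.

-1.23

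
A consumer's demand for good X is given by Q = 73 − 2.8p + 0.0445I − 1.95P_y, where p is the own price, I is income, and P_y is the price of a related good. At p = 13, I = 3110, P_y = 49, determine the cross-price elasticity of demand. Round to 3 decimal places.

-1.203

Evaluating quantity at (p, I, P_y) gives Q = 73 − 2.8(13) + 0.0445(3110) − 1.95(49) = 73 − 36.4 + 138.395 − 95.55 = 79.445.
∂Q/∂P_y = −1.95, so E_xy = -1.95·(49/79.445) ≈ -1.203.
E_xy < 0: the goods are complements.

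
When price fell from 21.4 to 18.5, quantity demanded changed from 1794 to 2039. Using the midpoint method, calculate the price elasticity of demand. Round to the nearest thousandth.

%Δq = (2039 − 1794)/[(1794 + 2039)/2] = 245/1916.5 ≈ 0.1278.
%ΔP = (18.5 − 21.4)/[(21.4 + 18.5)/2] = -2.9/19.95 ≈ -0.1454.
Arc elasticity E = %Δq/%ΔP ≈ 0.1278/-0.1454 ≈ -0.879.
|E| < 1: demand is inelastic over this range.

-0.879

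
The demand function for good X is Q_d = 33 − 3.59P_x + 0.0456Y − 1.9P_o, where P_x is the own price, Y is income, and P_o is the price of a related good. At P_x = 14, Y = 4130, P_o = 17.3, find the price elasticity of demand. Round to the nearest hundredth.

-0.36

At the given point, Q_d = 33 − 3.59(14) + 0.0456(4130) − 1.9(17.3) = 33 − 50.26 + 188.328 − 32.87 = 138.198.
∂Q_d/∂P_x = −3.59, so E_p = (−3.59)·(14/138.198) ≈ -0.36.
|E_p| < 1: demand is inelastic.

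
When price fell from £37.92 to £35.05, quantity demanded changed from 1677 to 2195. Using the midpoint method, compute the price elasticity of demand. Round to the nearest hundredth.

-3.40

%ΔQ = (2195 − 1677)/[(1677 + 2195)/2] = 518/1936 ≈ 0.2676.
%ΔP = (35.05 − 37.92)/[(37.92 + 35.05)/2] = -2.87/36.485 ≈ -0.0787.
Arc elasticity E = %ΔQ/%ΔP ≈ 0.2676/-0.0787 ≈ -3.40.
|E| > 1: demand is elastic over this range.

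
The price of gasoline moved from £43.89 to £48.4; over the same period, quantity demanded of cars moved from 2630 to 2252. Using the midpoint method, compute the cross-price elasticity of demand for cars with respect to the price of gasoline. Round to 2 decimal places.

%ΔQ_x = (2252 − 2630)/[(2630+2252)/2] = -378/2441 ≈ -0.1549.
%ΔP_y = (48.4 − 43.89)/[(43.89+48.4)/2] ≈ 0.0977.
E_xy = -0.1549/0.0977 ≈ -1.58.
E_xy < 0, so cars and gasoline are complements.

-1.58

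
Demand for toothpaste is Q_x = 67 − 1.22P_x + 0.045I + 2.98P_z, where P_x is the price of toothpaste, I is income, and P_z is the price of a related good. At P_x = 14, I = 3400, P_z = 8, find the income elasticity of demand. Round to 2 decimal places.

0.67

Substituting, Q_x = 67 − 1.22(14) + 0.045(3400) + 2.98(8) = 67 − 17.08 + 153 + 23.84 = 226.76.
∂Q_x/∂I = +0.045, so E_I = 0.045·(3400/226.76) ≈ 0.67.
E_I ∈ (0,1): normal good (necessity).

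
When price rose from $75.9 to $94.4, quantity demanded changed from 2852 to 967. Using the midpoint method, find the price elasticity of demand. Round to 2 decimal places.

%ΔQ = (967 − 2852)/[(2852 + 967)/2] = -1885/1909.5 ≈ -0.9872.
%ΔP = (94.4 − 75.9)/[(75.9 + 94.4)/2] = 18.5/85.15 ≈ 0.2173.
Arc elasticity E = %ΔQ/%ΔP ≈ -0.9872/0.2173 ≈ -4.54.
|E| > 1: demand is elastic over this range.

-4.54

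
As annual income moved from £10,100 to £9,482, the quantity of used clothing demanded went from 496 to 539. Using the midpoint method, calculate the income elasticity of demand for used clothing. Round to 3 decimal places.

-1.316

%ΔQ = (539 − 496)/[(496+539)/2] = 43/517.5 ≈ 0.0831.
%ΔI = (9,482 − 10,100)/[(10,100+9,482)/2] = -618/9791 ≈ -0.0631.
E_I = %ΔQ/%ΔI ≈ -1.316.
E_I < 0: inferior good.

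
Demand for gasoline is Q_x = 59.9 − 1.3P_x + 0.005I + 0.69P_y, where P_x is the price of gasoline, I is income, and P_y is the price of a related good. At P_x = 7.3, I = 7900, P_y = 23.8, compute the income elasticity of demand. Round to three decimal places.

Evaluating quantity at (P_x, I, P_y) gives Q_x = 59.9 − 1.3(7.3) + 0.005(7900) + 0.69(23.8) = 59.9 − 9.49 + 39.5 + 16.422 = 106.332.
∂Q_x/∂I = +0.005, so E_I = 0.005·(7900/106.332) ≈ 0.371.
E_I ∈ (0,1): normal good (necessity).

0.371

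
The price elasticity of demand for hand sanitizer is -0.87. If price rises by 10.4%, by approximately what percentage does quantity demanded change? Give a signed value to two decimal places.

-9.05

%ΔQ ≈ E × %ΔP = (-0.87) × (10.4%) ≈ -9.05%.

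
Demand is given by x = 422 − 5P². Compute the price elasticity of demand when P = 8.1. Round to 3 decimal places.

At P = 8.1, x = 93.95.
dx/dP = −2·5·P = −81.
Point elasticity E = (dx/dP)·(P/x) = -81 × 8.1/93.95 ≈ -6.984.
|E| > 1, so demand is elastic at this price.

-6.984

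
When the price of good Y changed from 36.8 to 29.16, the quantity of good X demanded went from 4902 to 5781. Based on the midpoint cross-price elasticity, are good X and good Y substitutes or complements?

complements

%ΔQ_x = (5781 − 4902)/[(4902+5781)/2] = 879/5341.5 ≈ 0.1646.
%ΔP_y = (29.16 − 36.8)/[(36.8+29.16)/2] ≈ -0.2317.
E_xy = 0.1646/-0.2317 ≈ -0.710.
E_xy < 0, so the goods are complements.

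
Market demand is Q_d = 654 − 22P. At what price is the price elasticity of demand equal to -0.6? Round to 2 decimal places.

11.15

Set −bP/(a − bP) = −0.6 ⇒ bP = 0.6(a − bP) ⇒ bP(1+0.6) = 0.6·a.
P = 0.6·654/(22·1.6) ≈ 11.15.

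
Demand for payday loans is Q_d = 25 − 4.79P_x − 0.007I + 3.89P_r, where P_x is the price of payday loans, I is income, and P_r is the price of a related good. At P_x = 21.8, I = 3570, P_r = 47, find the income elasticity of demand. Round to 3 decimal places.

-0.319

Substituting, Q_d = 25 − 4.79(21.8) − 0.007(3570) + 3.89(47) = 25 − 104.422 − 24.99 + 182.83 = 78.418.
∂Q_d/∂I = −0.007, so E_I = -0.007·(3570/78.418) ≈ -0.319.
E_I < 0: inferior good.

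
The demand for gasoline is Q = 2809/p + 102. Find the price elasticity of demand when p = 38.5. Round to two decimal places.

-0.42

At p = 38.5, Q = 174.961.
dQ/dp = −2809/p² = −1.8951.
Point elasticity E = (dQ/dp)·(p/Q) = -1.8951 × 38.5/174.961 ≈ -0.42.
|E| < 1, so demand is inelastic at this price.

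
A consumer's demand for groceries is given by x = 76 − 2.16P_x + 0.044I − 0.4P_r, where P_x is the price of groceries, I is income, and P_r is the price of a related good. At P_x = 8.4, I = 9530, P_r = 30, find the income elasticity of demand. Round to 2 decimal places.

First evaluate x: 76 − 2.16(8.4) + 0.044(9530) − 0.4(30) = 76 − 18.144 + 419.32 − 12 = 465.176.
∂x/∂I = +0.044, so E_I = 0.044·(9530/465.176) ≈ 0.90.
E_I ∈ (0,1): normal good (necessity).

0.90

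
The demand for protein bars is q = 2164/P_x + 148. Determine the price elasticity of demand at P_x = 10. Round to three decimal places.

At P_x = 10, q = 364.4.
dq/dP_x = −2164/P_x² = −21.64.
Point elasticity E = (dq/dP_x)·(P_x/q) = -21.64 × 10/364.4 ≈ -0.594.
|E| < 1, so demand is inelastic at this price.

-0.594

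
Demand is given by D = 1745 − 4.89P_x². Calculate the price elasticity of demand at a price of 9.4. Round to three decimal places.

At P_x = 9.4, D = 1312.9196.
dD/dP_x = −2·4.89·P_x = −91.932.
Point elasticity E = (dD/dP_x)·(P_x/D) = -91.932 × 9.4/1312.9196 ≈ -0.658.
|E| < 1, so demand is inelastic at this price.

-0.658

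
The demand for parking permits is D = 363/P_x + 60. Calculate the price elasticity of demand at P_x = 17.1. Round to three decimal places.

-0.261

At P_x = 17.1, D = 81.2281.
dD/dP_x = −363/P_x² = −1.2414.
Point elasticity E = (dD/dP_x)·(P_x/D) = -1.2414 × 17.1/81.2281 ≈ -0.261.
|E| < 1, so demand is inelastic at this price.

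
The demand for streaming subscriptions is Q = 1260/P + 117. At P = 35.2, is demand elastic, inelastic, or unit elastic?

inelastic

At P = 35.2, Q = 152.7955.
dQ/dP = −1260/P² = −1.0169.
Point elasticity E = (dQ/dP)·(P/Q) = -1.0169 × 35.2/152.7955 ≈ -0.234.
|E| ≈ 0.234 < 1, so demand is inelastic.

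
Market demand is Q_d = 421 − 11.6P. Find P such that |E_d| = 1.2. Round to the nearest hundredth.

19.80

Set −bP/(a − bP) = −1.2 ⇒ bP = 1.2(a − bP) ⇒ bP(1+1.2) = 1.2·a.
P = 1.2·421/(11.6·2.2) ≈ 19.80.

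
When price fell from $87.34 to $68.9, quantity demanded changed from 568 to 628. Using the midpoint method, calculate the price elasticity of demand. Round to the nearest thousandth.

%ΔQ = (628 − 568)/[(568 + 628)/2] = 60/598 ≈ 0.1003.
%ΔP = (68.9 − 87.34)/[(87.34 + 68.9)/2] = -18.44/78.12 ≈ -0.2360.
Arc elasticity E = %ΔQ/%ΔP ≈ 0.1003/-0.2360 ≈ -0.425.
|E| < 1: demand is inelastic over this range.

-0.425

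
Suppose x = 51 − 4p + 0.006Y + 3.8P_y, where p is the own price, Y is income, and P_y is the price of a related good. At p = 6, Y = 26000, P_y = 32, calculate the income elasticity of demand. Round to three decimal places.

x = 51 − 4(6) + 0.006(26000) + 3.8(32) = 51 − 24 + 156 + 121.6 = 304.6.
∂x/∂Y = +0.006, so E_I = 0.006·(26000/304.6) ≈ 0.512.
E_I ∈ (0,1): normal good (necessity).

0.512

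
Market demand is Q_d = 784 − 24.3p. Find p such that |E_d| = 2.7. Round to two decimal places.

Set −bp/(a − bp) = −2.7 ⇒ bp = 2.7(a − bp) ⇒ bp(1+2.7) = 2.7·a.
p = 2.7·784/(24.3·3.7) ≈ 23.54.

23.54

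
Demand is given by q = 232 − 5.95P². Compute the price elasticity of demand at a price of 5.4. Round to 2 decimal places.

-5.93

At P = 5.4, q = 58.498.
dq/dP = −2·5.95·P = −64.26.
Point elasticity E = (dq/dP)·(P/q) = -64.26 × 5.4/58.498 ≈ -5.93.
|E| > 1, so demand is elastic at this price.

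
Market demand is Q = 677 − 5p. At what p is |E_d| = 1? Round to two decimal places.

67.70

For linear demand Q = a − bp, E = −bp/(a − bp). |E| = 1 ⇒ bp = a − bp ⇒ p = a/(2b).
p = 677/(2·5) = 67.70.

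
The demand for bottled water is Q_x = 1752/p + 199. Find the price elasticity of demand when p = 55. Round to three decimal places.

-0.138

At p = 55, Q_x = 230.8545.
dQ_x/dp = −1752/p² = −0.5792.
Point elasticity E = (dQ_x/dp)·(p/Q_x) = -0.5792 × 55/230.8545 ≈ -0.138.
|E| < 1, so demand is inelastic at this price.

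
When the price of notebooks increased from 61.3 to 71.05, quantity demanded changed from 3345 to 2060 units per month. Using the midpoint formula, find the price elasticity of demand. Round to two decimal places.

-3.23

%ΔQ = (2060 − 3345)/[(3345 + 2060)/2] = -1285/2702.5 ≈ -0.4755.
%Δp = (71.05 − 61.3)/[(61.3 + 71.05)/2] = 9.75/66.175 ≈ 0.1473.
Arc elasticity E = %ΔQ/%Δp ≈ -0.4755/0.1473 ≈ -3.23.
|E| > 1: demand is elastic over this range.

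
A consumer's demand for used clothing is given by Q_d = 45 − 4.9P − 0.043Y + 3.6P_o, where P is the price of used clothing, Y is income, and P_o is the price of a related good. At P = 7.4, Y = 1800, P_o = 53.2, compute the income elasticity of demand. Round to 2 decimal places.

First evaluate Q_d: 45 − 4.9(7.4) − 0.043(1800) + 3.6(53.2) = 45 − 36.26 − 77.4 + 191.52 = 122.86.
∂Q_d/∂Y = −0.043, so E_I = -0.043·(1800/122.86) ≈ -0.63.
E_I < 0: inferior good.

-0.63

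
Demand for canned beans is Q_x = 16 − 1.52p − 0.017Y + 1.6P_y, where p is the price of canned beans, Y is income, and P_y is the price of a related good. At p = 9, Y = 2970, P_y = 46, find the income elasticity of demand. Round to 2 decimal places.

First evaluate Q_x: 16 − 1.52(9) − 0.017(2970) + 1.6(46) = 16 − 13.68 − 50.49 + 73.6 = 25.43.
∂Q_x/∂Y = −0.017, so E_I = -0.017·(2970/25.43) ≈ -1.99.
E_I < 0: inferior good.

-1.99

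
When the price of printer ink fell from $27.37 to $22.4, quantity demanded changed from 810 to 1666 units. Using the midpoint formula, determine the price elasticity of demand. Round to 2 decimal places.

%Δq = (1666 − 810)/[(810 + 1666)/2] = 856/1238 ≈ 0.6914.
%ΔP = (22.4 − 27.37)/[(27.37 + 22.4)/2] = -4.97/24.885 ≈ -0.1997.
Arc elasticity E = %Δq/%ΔP ≈ 0.6914/-0.1997 ≈ -3.46.
|E| > 1: demand is elastic over this range.

-3.46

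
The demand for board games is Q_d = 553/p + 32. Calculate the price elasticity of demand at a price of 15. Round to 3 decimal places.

-0.535

At p = 15, Q_d = 68.8667.
dQ_d/dp = −553/p² = −2.4578.
Point elasticity E = (dQ_d/dp)·(p/Q_d) = -2.4578 × 15/68.8667 ≈ -0.535.
|E| < 1, so demand is inelastic at this price.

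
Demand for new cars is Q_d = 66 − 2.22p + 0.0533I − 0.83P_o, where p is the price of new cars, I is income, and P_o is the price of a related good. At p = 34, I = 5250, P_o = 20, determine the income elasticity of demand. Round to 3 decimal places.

Q_d = 66 − 2.22(34) + 0.0533(5250) − 0.83(20) = 66 − 75.48 + 279.825 − 16.6 = 253.745.
∂Q_d/∂I = +0.0533, so E_I = 0.0533·(5250/253.745) ≈ 1.103.
E_I > 1: normal good (luxury).

1.103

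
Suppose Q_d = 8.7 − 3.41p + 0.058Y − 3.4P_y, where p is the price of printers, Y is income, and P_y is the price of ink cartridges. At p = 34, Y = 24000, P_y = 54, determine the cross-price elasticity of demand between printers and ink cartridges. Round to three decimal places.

Substituting, Q_d = 8.7 − 3.41(34) + 0.058(24000) − 3.4(54) = 8.7 − 115.94 + 1392 − 183.6 = 1101.16.
∂Q_d/∂P_y = −3.4, so E_xy = -3.4·(54/1101.16) ≈ -0.167.
E_xy < 0: the goods are complements.

-0.167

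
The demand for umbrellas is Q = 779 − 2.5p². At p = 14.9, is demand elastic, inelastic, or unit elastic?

At p = 14.9, Q = 223.975.
dQ/dp = −2·2.5·p = −74.5.
Point elasticity E = (dQ/dp)·(p/Q) = -74.5 × 14.9/223.975 ≈ -4.956.
|E| ≈ 4.956 > 1, so demand is elastic.

elastic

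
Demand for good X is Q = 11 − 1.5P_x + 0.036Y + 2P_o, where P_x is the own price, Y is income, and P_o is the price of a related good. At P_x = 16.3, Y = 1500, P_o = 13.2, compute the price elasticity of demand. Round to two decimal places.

-0.37

At the given point, Q = 11 − 1.5(16.3) + 0.036(1500) + 2(13.2) = 11 − 24.45 + 54 + 26.4 = 66.95.
∂Q/∂P_x = −1.5, so E_p = (−1.5)·(16.3/66.95) ≈ -0.37.
|E_p| < 1: demand is inelastic.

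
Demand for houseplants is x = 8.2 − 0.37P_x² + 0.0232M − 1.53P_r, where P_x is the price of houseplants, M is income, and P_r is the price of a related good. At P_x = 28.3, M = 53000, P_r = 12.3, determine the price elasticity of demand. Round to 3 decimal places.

-0.642

First evaluate x: 8.2 − 0.37(28.3)² + 0.0232(53000) − 1.53(12.3) = 8.2 − 296.3293 + 1229.6 − 18.819 = 922.6517.
∂x/∂P_x = −2·0.37·P_x = -20.942, so E_p = -20.942·(28.3/922.6517) ≈ -0.642.
|E_p| < 1: demand is inelastic.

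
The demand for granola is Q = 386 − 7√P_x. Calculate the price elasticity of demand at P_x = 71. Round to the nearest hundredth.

-0.09

At P_x = 71, Q = 327.017.
dQ/dP_x = −7/(2√P_x) = −7/(2·8.4261).
Point elasticity E = (dQ/dP_x)·(P_x/Q) = -0.4154 × 71/327.017 ≈ -0.09.
|E| < 1, so demand is inelastic at this price.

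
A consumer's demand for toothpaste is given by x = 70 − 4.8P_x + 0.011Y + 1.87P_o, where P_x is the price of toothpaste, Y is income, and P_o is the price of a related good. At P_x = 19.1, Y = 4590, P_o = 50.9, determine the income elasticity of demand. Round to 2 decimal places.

Evaluating quantity at (P_x, Y, P_o) gives x = 70 − 4.8(19.1) + 0.011(4590) + 1.87(50.9) = 70 − 91.68 + 50.49 + 95.183 = 123.993.
∂x/∂Y = +0.011, so E_I = 0.011·(4590/123.993) ≈ 0.41.
E_I ∈ (0,1): normal good (necessity).

0.41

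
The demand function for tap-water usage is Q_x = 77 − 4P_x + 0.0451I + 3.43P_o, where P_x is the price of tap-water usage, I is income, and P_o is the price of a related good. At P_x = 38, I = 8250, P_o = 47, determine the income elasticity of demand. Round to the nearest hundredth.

0.81

At the given point, Q_x = 77 − 4(38) + 0.0451(8250) + 3.43(47) = 77 − 152 + 372.075 + 161.21 = 458.285.
∂Q_x/∂I = +0.0451, so E_I = 0.0451·(8250/458.285) ≈ 0.81.
E_I ∈ (0,1): normal good (necessity).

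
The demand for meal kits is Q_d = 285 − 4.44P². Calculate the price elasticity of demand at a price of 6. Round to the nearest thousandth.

-2.554

At P = 6, Q_d = 125.16.
dQ_d/dP = −2·4.44·P = −53.28.
Point elasticity E = (dQ_d/dP)·(P/Q_d) = -53.28 × 6/125.16 ≈ -2.554.
|E| > 1, so demand is elastic at this price.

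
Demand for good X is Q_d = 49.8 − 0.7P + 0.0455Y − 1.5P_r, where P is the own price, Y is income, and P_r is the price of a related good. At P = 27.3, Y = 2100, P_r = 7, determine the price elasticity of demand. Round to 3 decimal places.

First evaluate Q_d: 49.8 − 0.7(27.3) + 0.0455(2100) − 1.5(7) = 49.8 − 19.11 + 95.55 − 10.5 = 115.74.
∂Q_d/∂P = −0.7, so E_p = (−0.7)·(27.3/115.74) ≈ -0.165.
|E_p| < 1: demand is inelastic.

-0.165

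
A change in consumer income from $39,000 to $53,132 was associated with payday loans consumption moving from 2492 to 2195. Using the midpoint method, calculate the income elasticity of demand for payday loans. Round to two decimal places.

-0.41

%ΔQ = (2195 − 2492)/[(2492+2195)/2] = -297/2343.5 ≈ -0.1267.
%ΔI = (53,132 − 39,000)/[(39,000+53,132)/2] = 14132/46066 ≈ 0.3068.
E_I = %ΔQ/%ΔI ≈ -0.41.
E_I < 0: inferior good.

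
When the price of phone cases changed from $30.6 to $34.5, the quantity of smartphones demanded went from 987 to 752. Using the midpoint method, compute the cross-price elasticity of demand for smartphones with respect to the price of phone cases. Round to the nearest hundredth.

%ΔQ_x = (752 − 987)/[(987+752)/2] = -235/869.5 ≈ -0.2703.
%ΔP_y = (34.5 − 30.6)/[(30.6+34.5)/2] ≈ 0.1198.
E_xy = -0.2703/0.1198 ≈ -2.26.
E_xy < 0, so smartphones and phone cases are complements.

-2.26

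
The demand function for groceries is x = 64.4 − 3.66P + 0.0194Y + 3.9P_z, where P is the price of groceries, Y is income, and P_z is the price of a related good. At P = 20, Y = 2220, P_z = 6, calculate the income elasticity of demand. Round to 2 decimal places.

0.75

At the given point, x = 64.4 − 3.66(20) + 0.0194(2220) + 3.9(6) = 64.4 − 73.2 + 43.068 + 23.4 = 57.668.
∂x/∂Y = +0.0194, so E_I = 0.0194·(2220/57.668) ≈ 0.75.
E_I ∈ (0,1): normal good (necessity).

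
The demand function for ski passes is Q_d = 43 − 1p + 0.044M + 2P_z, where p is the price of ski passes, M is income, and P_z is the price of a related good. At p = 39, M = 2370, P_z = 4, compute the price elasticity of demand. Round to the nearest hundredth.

Substituting, Q_d = 43 − 1(39) + 0.044(2370) + 2(4) = 43 − 39 + 104.28 + 8 = 116.28.
∂Q_d/∂p = −1, so E_p = (−1)·(39/116.28) ≈ -0.34.
|E_p| < 1: demand is inelastic.

-0.34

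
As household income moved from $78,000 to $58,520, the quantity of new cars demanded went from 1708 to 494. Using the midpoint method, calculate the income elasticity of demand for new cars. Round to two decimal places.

%ΔQ = (494 − 1708)/[(1708+494)/2] = -1214/1101 ≈ -1.1026.
%ΔI = (58,520 − 78,000)/[(78,000+58,520)/2] = -19480/68260 ≈ -0.2854.
E_I = %ΔQ/%ΔI ≈ 3.86.
E_I > 1: normal good (luxury).

3.86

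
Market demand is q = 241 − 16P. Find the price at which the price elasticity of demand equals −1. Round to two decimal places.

For linear demand q = a − bP, E = −bP/(a − bP). |E| = 1 ⇒ bP = a − bP ⇒ P = a/(2b).
P = 241/(2·16) ≈ 7.53.

7.53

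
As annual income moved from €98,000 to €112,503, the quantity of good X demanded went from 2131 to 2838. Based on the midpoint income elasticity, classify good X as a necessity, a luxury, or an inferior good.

%ΔQ = (2838 − 2131)/[(2131+2838)/2] = 707/2484.5 ≈ 0.2846.
%ΔY = (112,503 − 98,000)/[(98,000+112,503)/2] = 14503/105251.5 ≈ 0.1378.
E_I = %ΔQ/%ΔY ≈ 2.065.
E_I > 1: normal good (luxury).

luxury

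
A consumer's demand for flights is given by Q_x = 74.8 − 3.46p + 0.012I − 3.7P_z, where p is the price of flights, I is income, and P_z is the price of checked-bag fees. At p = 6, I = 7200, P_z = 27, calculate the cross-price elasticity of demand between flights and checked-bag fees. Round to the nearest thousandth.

-2.464

First evaluate Q_x: 74.8 − 3.46(6) + 0.012(7200) − 3.7(27) = 74.8 − 20.76 + 86.4 − 99.9 = 40.54.
∂Q_x/∂P_z = −3.7, so E_xy = -3.7·(27/40.54) ≈ -2.464.
E_xy < 0: the goods are complements.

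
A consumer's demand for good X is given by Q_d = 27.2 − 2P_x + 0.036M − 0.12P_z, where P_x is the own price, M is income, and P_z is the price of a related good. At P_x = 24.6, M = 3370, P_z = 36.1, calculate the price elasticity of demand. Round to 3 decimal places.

-0.518

First evaluate Q_d: 27.2 − 2(24.6) + 0.036(3370) − 0.12(36.1) = 27.2 − 49.2 + 121.32 − 4.332 = 94.988.
∂Q_d/∂P_x = −2, so E_p = (−2)·(24.6/94.988) ≈ -0.518.
|E_p| < 1: demand is inelastic.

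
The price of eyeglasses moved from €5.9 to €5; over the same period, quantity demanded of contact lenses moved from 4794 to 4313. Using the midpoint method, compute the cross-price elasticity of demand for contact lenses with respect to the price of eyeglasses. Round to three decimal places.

0.640

%ΔQ_x = (4313 − 4794)/[(4794+4313)/2] = -481/4553.5 ≈ -0.1056.
%ΔP_y = (5 − 5.9)/[(5.9+5)/2] ≈ -0.1651.
E_xy = -0.1056/-0.1651 ≈ 0.640.
E_xy > 0, so contact lenses and eyeglasses are substitutes.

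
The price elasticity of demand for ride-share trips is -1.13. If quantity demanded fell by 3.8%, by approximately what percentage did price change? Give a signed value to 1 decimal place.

%ΔQ ≈ E × %ΔP ⇒ %ΔP = %ΔQ / E = (-3.8%)/(-1.13) ≈ 3.4%.

3.4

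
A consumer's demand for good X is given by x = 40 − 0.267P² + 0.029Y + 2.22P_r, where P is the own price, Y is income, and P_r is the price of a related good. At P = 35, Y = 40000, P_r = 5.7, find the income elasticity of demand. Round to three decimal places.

1.310

At the given point, x = 40 − 0.267(35)² + 0.029(40000) + 2.22(5.7) = 40 − 327.075 + 1160 + 12.654 = 885.579.
∂x/∂Y = +0.029, so E_I = 0.029·(40000/885.579) ≈ 1.310.
E_I > 1: normal good (luxury).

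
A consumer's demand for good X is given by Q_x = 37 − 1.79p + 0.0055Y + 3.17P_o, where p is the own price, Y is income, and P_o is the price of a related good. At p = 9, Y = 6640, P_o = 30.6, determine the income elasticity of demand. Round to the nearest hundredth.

At the given point, Q_x = 37 − 1.79(9) + 0.0055(6640) + 3.17(30.6) = 37 − 16.11 + 36.52 + 97.002 = 154.412.
∂Q_x/∂Y = +0.0055, so E_I = 0.0055·(6640/154.412) ≈ 0.24.
E_I ∈ (0,1): normal good (necessity).

0.24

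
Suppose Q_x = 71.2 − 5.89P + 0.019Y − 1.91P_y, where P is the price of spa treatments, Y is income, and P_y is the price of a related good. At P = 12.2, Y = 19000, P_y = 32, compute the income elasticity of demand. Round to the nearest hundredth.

At the given point, Q_x = 71.2 − 5.89(12.2) + 0.019(19000) − 1.91(32) = 71.2 − 71.858 + 361 − 61.12 = 299.222.
∂Q_x/∂Y = +0.019, so E_I = 0.019·(19000/299.222) ≈ 1.21.
E_I > 1: normal good (luxury).

1.21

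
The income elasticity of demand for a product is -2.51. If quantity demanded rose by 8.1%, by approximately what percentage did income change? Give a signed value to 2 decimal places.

%ΔQ ≈ E × %ΔI ⇒ %ΔI = %ΔQ / E = (8.1%)/(-2.51) ≈ -3.23%.

-3.23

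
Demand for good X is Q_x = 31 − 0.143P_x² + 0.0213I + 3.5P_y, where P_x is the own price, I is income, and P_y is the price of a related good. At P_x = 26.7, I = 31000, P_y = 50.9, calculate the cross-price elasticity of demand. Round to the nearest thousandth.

0.232

Substituting, Q_x = 31 − 0.143(26.7)² + 0.0213(31000) + 3.5(50.9) = 31 − 101.9433 + 660.3 + 178.15 = 767.5067.
∂Q_x/∂P_y = +3.5, so E_xy = 3.5·(50.9/767.5067) ≈ 0.232.
E_xy > 0: the goods are substitutes.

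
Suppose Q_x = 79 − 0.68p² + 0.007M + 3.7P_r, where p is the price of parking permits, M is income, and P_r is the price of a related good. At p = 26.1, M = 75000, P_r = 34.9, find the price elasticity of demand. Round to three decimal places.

Substituting, Q_x = 79 − 0.68(26.1)² + 0.007(75000) + 3.7(34.9) = 79 − 463.2228 + 525 + 129.13 = 269.9072.
∂Q_x/∂p = −2·0.68·p = -35.496, so E_p = -35.496·(26.1/269.9072) ≈ -3.432.
|E_p| > 1: demand is elastic.

-3.432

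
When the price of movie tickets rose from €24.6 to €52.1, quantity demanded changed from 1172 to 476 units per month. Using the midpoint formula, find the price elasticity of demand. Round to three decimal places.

%ΔQ = (476 − 1172)/[(1172 + 476)/2] = -696/824 ≈ -0.8447.
%Δp = (52.1 − 24.6)/[(24.6 + 52.1)/2] = 27.5/38.35 ≈ 0.7171.
Arc elasticity E = %ΔQ/%Δp ≈ -0.8447/0.7171 ≈ -1.178.
|E| > 1: demand is elastic over this range.

-1.178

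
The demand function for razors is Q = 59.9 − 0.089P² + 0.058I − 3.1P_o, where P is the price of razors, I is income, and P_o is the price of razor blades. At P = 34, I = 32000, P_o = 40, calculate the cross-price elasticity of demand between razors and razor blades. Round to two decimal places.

At the given point, Q = 59.9 − 0.089(34)² + 0.058(32000) − 3.1(40) = 59.9 − 102.884 + 1856 − 124 = 1689.016.
∂Q/∂P_o = −3.1, so E_xy = -3.1·(40/1689.016) ≈ -0.07.
E_xy < 0: the goods are complements.

-0.07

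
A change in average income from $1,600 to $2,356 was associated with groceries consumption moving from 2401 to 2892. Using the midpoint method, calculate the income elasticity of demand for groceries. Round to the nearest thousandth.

0.485

%ΔQ = (2892 − 2401)/[(2401+2892)/2] = 491/2646.5 ≈ 0.1855.
%ΔY = (2,356 − 1,600)/[(1,600+2,356)/2] = 756/1978 ≈ 0.3822.
E_I = %ΔQ/%ΔY ≈ 0.485.
E_I ∈ (0,1): normal good (necessity).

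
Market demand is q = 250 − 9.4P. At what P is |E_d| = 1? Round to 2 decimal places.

13.30

For linear demand q = a − bP, E = −bP/(a − bP). |E| = 1 ⇒ bP = a − bP ⇒ P = a/(2b).
P = 250/(2·9.4) ≈ 13.30.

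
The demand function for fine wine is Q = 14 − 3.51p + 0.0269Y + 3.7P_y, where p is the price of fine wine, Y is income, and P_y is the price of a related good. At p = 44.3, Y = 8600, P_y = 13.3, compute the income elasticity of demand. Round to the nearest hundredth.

Evaluating quantity at (p, Y, P_y) gives Q = 14 − 3.51(44.3) + 0.0269(8600) + 3.7(13.3) = 14 − 155.493 + 231.34 + 49.21 = 139.057.
∂Q/∂Y = +0.0269, so E_I = 0.0269·(8600/139.057) ≈ 1.66.
E_I > 1: normal good (luxury).

1.66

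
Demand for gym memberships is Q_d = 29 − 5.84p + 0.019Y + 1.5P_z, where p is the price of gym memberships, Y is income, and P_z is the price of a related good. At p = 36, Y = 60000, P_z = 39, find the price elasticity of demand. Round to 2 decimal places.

Substituting, Q_d = 29 − 5.84(36) + 0.019(60000) + 1.5(39) = 29 − 210.24 + 1140 + 58.5 = 1017.26.
∂Q_d/∂p = −5.84, so E_p = (−5.84)·(36/1017.26) ≈ -0.21.
|E_p| < 1: demand is inelastic.

-0.21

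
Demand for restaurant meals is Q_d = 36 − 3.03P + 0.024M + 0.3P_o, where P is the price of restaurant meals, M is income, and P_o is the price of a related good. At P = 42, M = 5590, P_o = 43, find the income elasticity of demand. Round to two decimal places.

Substituting, Q_d = 36 − 3.03(42) + 0.024(5590) + 0.3(43) = 36 − 127.26 + 134.16 + 12.9 = 55.8.
∂Q_d/∂M = +0.024, so E_I = 0.024·(5590/55.8) ≈ 2.40.
E_I > 1: normal good (luxury).

2.40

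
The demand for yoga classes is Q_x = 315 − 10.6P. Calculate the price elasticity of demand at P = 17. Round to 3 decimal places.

At P = 17, Q_x = 134.8.
dQ_x/dP = −10.6.
Point elasticity E = (dQ_x/dP)·(P/Q_x) = -10.6 × 17/134.8 ≈ -1.337.
|E| > 1, so demand is elastic at this price.

-1.337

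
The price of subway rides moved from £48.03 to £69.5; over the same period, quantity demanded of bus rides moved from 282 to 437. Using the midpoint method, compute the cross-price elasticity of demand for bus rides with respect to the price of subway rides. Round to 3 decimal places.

1.180

%ΔQ_x = (437 − 282)/[(282+437)/2] = 155/359.5 ≈ 0.4312.
%ΔP_y = (69.5 − 48.03)/[(48.03+69.5)/2] ≈ 0.3654.
E_xy = 0.4312/0.3654 ≈ 1.180.
E_xy > 0, so bus rides and subway rides are substitutes.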